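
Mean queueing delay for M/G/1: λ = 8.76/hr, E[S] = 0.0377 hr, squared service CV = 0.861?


ρ = λ·E[S] = 8.76·0.0377 = 0.3303
E[S²] = E[S]²(1+C_s²) = 0.0377²·(1+0.861) = 0.002645
Wq = λ·E[S²]/(2(1−ρ)) = 8.76·0.002645/(2·0.6697) = 0.01730 hr

Final: 0.01730 hr


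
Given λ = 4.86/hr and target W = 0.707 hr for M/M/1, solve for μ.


W = 1/(μ−λ) ⇒ μ − λ = 1/W = 1/0.707 = 1.4144
μ = λ + 1/W = 4.86 + 1.4144 = 6.2744 per hr

Final: 6.2744 /hr


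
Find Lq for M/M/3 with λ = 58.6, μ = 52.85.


a = λ/μ = 1.1088; ρ = a/3 = 0.3696
P₀ = 0.324263
Lq = P₀·a^c·ρ / (c!·(1−ρ)²) = 0.324263·1.36319·0.3696/(6·0.39740)
= 0.06852

Final: 0.06852


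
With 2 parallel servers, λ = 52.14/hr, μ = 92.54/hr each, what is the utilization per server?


ρ = λ/(cμ) = 52.14/(2·92.54) = 52.14/185.08 = 0.2817

Final: 0.2817


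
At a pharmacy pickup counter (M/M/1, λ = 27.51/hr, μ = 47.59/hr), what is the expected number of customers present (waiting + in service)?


ρ = λ/μ = 27.51/47.59 = 0.5781
L = ρ/(1−ρ) = 0.5781/(1 − 0.5781) = 0.5781/0.4219 = 1.3700

Final: 1.3700


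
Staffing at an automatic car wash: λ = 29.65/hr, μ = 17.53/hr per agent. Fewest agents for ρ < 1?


Stability requires cμ > λ ⇔ c > λ/μ.
λ/μ = 29.65/17.53 = 1.6914
Minimum integer c = ⌊1.6914⌋ + 1 = 2
Check: 2·17.53 = 35.06 > 29.65, while 1·17.53 = 17.53 ≤ 29.65

Final: 2 servers


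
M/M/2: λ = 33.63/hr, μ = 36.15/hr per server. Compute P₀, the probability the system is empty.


a = λ/μ = 33.63/36.15 = 0.9303; ρ = a/c = 0.4651
Σ_{k=0}^{1} a^k/k! (terms k=0..1) = 1.00000 + 0.93029 = 1.93029
Tail: a^2/(2!(1−ρ)) = 0.86544/(2·0.5349) = 0.80904
P₀ = 1/(1.93029 + 0.80904) = 1/2.73933 = 0.365052

Final: 0.365052


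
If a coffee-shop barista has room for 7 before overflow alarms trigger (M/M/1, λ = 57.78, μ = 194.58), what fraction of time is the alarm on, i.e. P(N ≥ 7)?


ρ = 57.78/194.58 = 0.2969
P(N ≥ n) = ρ^n = 0.2969^7 = 0.0002036

Final: 0.0002036


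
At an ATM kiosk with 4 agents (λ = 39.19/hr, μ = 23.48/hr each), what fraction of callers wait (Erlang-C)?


a = λ/μ = 1.6691; ρ = a/4 = 0.4173
P₀ = 0.185464 (from M/M/c formula)
C(c,a) = [a^c/(c!(1−ρ))]·P₀ = [7.76084/(24·0.5827)]·0.185464
= 0.55492·0.185464 = 0.102918

Final: 0.102918


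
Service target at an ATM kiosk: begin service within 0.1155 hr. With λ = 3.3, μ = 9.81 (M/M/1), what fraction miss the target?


ρ = 3.3/9.81 = 0.3364
P(Wq > t) = ρ·e^{−(μ−λ)t} = 0.3364·e^{−0.7519}
= 0.3364·0.471468 = 0.158598

Final: 0.158598


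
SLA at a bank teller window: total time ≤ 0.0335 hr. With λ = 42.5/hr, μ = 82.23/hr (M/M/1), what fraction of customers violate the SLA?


W ~ Exponential(μ−λ) for M/M/1.
μ − λ = 82.23 − 42.5 = 39.7300
P(W > t) = e^{−(μ−λ)t} = e^{−1.3310} = 0.264225

Final: 0.264225


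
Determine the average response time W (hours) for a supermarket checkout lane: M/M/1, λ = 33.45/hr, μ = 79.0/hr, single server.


W = 1/(μ−λ) = 1/(79.0 − 33.45) = 1/45.55 = 0.02195 hr

Final: 0.02195 hr


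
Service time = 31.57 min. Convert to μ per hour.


μ = 1/(service time) in consistent units.
1 hour = 60 min, so μ = 60/31.57 = 1.9005 per hour

Final: 1.9005 /hr


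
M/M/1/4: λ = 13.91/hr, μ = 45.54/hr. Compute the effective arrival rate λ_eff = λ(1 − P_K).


ρ = 0.3054; P_K = (1−ρ)ρ^4/(1−ρ^5) = 0.006062
λ_eff = λ(1 − P_K) = 13.91·(1 − 0.006062) = 13.91·0.993938 = 13.8257 /hr

Final: 13.8257 /hr


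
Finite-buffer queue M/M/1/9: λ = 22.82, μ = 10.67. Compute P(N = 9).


ρ = λ/μ = 22.82/10.67 = 2.1387
P_K = (1−ρ)ρ^K/(1−ρ^(K+1)) = (-1.1387·936.183507)/(1 − 2002.221897)
= -1066.038389/-2001.221897 = 0.532694

Final: 0.532694


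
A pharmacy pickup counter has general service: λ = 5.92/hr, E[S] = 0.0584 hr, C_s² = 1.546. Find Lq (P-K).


ρ = λ·E[S] = 5.92·0.0584 = 0.3457
Lq = ρ²(1+C_s²)/(2(1−ρ)) = 0.1195·(1+1.546)/(2·0.6543)
= 0.1195·2.5460/1.3085 = 0.23256

Final: 0.23256


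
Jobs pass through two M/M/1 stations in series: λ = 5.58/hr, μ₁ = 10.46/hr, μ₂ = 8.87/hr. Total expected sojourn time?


Each node sees arrival rate λ = 5.58/hr (tandem ⇒ throughput preserved).
W₁ = 1/(μ₁−λ) = 1/(10.46−5.58) = 0.20492 hr
W₂ = 1/(μ₂−λ) = 1/(8.87−5.58) = 0.30395 hr
W_total = W₁ + W₂ = 0.20492 + 0.30395 = 0.50887 hr

Final: 0.50887 hr


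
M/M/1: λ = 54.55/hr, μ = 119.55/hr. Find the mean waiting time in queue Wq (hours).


ρ = 54.55/119.55 = 0.4563
Wq = ρ/(μ−λ) = 0.4563/(119.55 − 54.55) = 0.4563/65.00 = 0.007020 hr

Final: 0.007020 hr


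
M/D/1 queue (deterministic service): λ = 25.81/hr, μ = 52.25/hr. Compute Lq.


ρ = 25.81/52.25 = 0.4940
M/D/1: Lq = ρ²/(2(1−ρ)) = 0.2440/(2·0.5060) = 0.24110

Final: 0.24110


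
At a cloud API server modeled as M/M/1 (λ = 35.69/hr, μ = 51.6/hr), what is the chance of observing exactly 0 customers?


ρ = 35.69/51.6 = 0.6917
P_n = (1−ρ)·ρ^n = (1 − 0.6917)·0.6917^0 = 0.3083·1.000000 = 0.308333

Final: 0.308333


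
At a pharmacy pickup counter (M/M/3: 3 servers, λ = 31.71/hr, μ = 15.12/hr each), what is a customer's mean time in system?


a = 2.0972; ρ = 0.6991; P₀ = 0.096105
Lq = P₀·a^c·ρ/(c!(1−ρ)²) = 1.14060
Wq = Lq/λ = 1.14060/31.71 = 0.03597 hr
W = Wq + 1/μ = 0.03597 + 0.06614 = 0.10211 hr

Final: 0.10211 hr


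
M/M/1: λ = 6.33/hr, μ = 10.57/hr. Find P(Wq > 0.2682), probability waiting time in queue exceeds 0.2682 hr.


ρ = 6.33/10.57 = 0.5989
P(Wq > t) = ρ·e^{−(μ−λ)t} = 0.5989·e^{−1.1372}
= 0.5989·0.320726 = 0.192072

Final: 0.192072


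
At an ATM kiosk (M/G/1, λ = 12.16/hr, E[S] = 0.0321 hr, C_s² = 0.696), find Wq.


ρ = λ·E[S] = 12.16·0.0321 = 0.3903
E[S²] = E[S]²(1+C_s²) = 0.0321²·(1+0.696) = 0.001748
Wq = λ·E[S²]/(2(1−ρ)) = 12.16·0.001748/(2·0.6097) = 0.01743 hr

Final: 0.01743 hr


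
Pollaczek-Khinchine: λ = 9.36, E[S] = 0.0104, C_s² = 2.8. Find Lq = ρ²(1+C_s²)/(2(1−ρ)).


ρ = λ·E[S] = 9.36·0.0104 = 0.09734
Lq = ρ²(1+C_s²)/(2(1−ρ)) = 0.009476·(1+2.8)/(2·0.9027)
= 0.009476·3.8000/1.8053 = 0.01995

Final: 0.01995


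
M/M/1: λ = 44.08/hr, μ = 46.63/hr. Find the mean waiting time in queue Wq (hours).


ρ = 44.08/46.63 = 0.9453
Wq = ρ/(μ−λ) = 0.9453/(46.63 − 44.08) = 0.9453/2.55 = 0.3707 hr

Final: 0.3707 hr


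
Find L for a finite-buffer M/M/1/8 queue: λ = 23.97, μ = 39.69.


ρ = 23.97/39.69 = 0.6039
L = ρ[1 − (K+1)ρ^K + Kρ^(K+1)] / [(1−ρ)(1−ρ^(K+1))]
Numerator: 0.6039·(1 − 9·0.017697 + 8·0.010688) = 0.559378
Denominator: (0.3961)·(0.989312) = 0.391836
L = 0.559378/0.391836 = 1.4276

Final: 1.4276


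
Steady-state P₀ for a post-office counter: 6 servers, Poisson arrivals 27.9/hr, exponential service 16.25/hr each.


a = λ/μ = 27.9/16.25 = 1.7169; ρ = a/c = 0.2862
Σ_{k=0}^{5} a^k/k! (terms k=0..5) = 1.00000 + 1.71692 + 1.47391 + 0.84353 + 0.36207 + 0.12433 = 5.52077
Tail: a^6/(6!(1−ρ)) = 25.61563/(720·0.7138) = 0.04984
P₀ = 1/(5.52077 + 0.04984) = 1/5.57060 = 0.179514

Final: 0.179514


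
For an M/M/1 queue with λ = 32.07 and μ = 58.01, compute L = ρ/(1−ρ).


ρ = λ/μ = 32.07/58.01 = 0.5528
L = ρ/(1−ρ) = 0.5528/(1 − 0.5528) = 0.5528/0.4472 = 1.2363

Final: 1.2363


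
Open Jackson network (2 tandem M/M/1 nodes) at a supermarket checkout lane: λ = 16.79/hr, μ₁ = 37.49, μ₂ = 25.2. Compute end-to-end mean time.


Each node sees arrival rate λ = 16.79/hr (tandem ⇒ throughput preserved).
W₁ = 1/(μ₁−λ) = 1/(37.49−16.79) = 0.04831 hr
W₂ = 1/(μ₂−λ) = 1/(25.2−16.79) = 0.11891 hr
W_total = W₁ + W₂ = 0.04831 + 0.11891 = 0.16722 hr

Final: 0.16722 hr


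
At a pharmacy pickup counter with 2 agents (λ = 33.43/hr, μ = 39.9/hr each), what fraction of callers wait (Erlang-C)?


a = λ/μ = 0.8378; ρ = a/2 = 0.4189
P₀ = 0.409520 (from M/M/c formula)
C(c,a) = [a^c/(c!(1−ρ))]·P₀ = [0.70198/(2·0.5811)]·0.409520
= 0.60404·0.409520 = 0.247365

Final: 0.247365


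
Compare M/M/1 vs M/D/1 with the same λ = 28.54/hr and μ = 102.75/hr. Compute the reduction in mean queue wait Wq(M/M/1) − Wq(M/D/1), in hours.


ρ = 28.54/102.75 = 0.2778
Wq(M/M/1) = ρ/(μ−λ) = 0.2778/74.21 = 0.003743 hr
Wq(M/D/1) = ρ/(2(μ−λ)) = 0.001871 hr
Savings = 0.003743 − 0.001871 = 0.001871 hr

Final: 0.001871 hr


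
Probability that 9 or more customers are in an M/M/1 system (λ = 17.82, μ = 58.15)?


ρ = 17.82/58.15 = 0.3064
P(N ≥ n) = ρ^n = 0.3064^9 = 0.00002384

Final: 0.00002384


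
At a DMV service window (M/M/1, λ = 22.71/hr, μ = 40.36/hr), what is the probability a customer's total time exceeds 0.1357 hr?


W ~ Exponential(μ−λ) for M/M/1.
μ − λ = 40.36 − 22.71 = 17.6500
P(W > t) = e^{−(μ−λ)t} = e^{−2.3951} = 0.091163

Final: 0.091163


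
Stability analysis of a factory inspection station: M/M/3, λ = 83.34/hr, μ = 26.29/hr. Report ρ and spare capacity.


Total capacity cμ = 3·26.29 = 78.87/hr
ρ = λ/(cμ) = 83.34/78.87 = 1.0567
Stable ⇔ ρ < 1: NO
Spare capacity = cμ − λ = 78.87 − 83.34 = -4.47/hr

Final: ρ = 1.0567; unstable; margin = -4.47/hr


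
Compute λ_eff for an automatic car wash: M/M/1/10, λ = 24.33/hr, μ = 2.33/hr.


ρ = 10.4421; P_K = (1−ρ)ρ^10/(1−ρ^11) = 0.904233
λ_eff = λ(1 − P_K) = 24.33·(1 − 0.904233) = 24.33·0.095767 = 2.3300 /hr

Final: 2.3300 /hr


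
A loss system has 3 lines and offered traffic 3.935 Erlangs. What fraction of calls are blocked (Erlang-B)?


B(c,a) = (a^c/c!) / Σ_{k=0}^{c} a^k/k!
a^3/3! = 10.155071
Σ terms (k=0..3): 1.00000 + 3.93500 + 7.74211 + 10.15507 = 22.832183
B = 10.155071/22.832183 = 0.444770

Final: 0.444770


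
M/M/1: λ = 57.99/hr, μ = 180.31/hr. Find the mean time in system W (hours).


W = 1/(μ−λ) = 1/(180.31 − 57.99) = 1/122.32 = 0.008175 hr

Final: 0.008175 hr


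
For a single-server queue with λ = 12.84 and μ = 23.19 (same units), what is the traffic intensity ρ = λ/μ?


ρ = λ/μ = 12.84/23.19 = 0.5537

Final: 0.5537


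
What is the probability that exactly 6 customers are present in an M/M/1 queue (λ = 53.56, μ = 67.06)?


ρ = 53.56/67.06 = 0.7987
P_n = (1−ρ)·ρ^n = (1 − 0.7987)·0.7987^6 = 0.2013·0.259575 = 0.052256

Final: 0.052256


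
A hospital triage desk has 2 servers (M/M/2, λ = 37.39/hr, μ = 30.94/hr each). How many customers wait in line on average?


a = λ/μ = 1.2085; ρ = a/2 = 0.6042
P₀ = 0.246701
Lq = P₀·a^c·ρ / (c!·(1−ρ)²) = 0.246701·1.46039·0.6042/(2·0.15663)
= 0.69493

Final: 0.69493


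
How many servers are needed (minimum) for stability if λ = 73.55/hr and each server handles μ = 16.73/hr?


Stability requires cμ > λ ⇔ c > λ/μ.
λ/μ = 73.55/16.73 = 4.3963
Minimum integer c = ⌊4.3963⌋ + 1 = 5
Check: 5·16.73 = 83.65 > 73.55, while 4·16.73 = 66.92 ≤ 73.55

Final: 5 servers


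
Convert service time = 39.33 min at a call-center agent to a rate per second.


μ = 1/(service time) in consistent units.
1 second = 0.0166667 min, so μ = 0.0166667/39.33 = 0.0004238 per second

Final: 0.0004238 /sec


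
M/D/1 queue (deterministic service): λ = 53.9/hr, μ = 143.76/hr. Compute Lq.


ρ = 53.9/143.76 = 0.3749
M/D/1: Lq = ρ²/(2(1−ρ)) = 0.1406/(2·0.6251) = 0.11245

Final: 0.11245


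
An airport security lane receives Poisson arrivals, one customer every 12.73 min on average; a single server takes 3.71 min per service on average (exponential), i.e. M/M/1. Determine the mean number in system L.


λ = 60/12.73 = 4.7133 /hr
μ = 60/3.71 = 16.1725 /hr
ρ = λ/μ = 4.7133/16.1725 = 0.2914
L = ρ/(1−ρ) = 0.2914/0.7086 = 0.4113

Final: 0.4113


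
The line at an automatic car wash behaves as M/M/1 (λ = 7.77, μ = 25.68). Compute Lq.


ρ = 7.77/25.68 = 0.3026
Lq = ρ²/(1−ρ) = 0.09155/0.6974 = 0.1313

Final: 0.1313


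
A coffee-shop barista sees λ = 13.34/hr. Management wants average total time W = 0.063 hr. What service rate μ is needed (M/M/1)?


W = 1/(μ−λ) ⇒ μ − λ = 1/W = 1/0.063 = 15.8730
μ = λ + 1/W = 13.34 + 15.8730 = 29.2130 per hr

Final: 29.2130 /hr


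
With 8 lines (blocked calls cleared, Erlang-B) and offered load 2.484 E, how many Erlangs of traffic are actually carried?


B(8,2.484) = 0.003002 (Erlang-B)
Carried load = a(1 − B) = 2.484·(1 − 0.003002) = 2.484·0.996998 = 2.4765 E

Final: 2.4765 Erlangs


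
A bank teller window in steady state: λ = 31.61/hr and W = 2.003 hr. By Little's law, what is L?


L = λW = 31.61·2.003 = 63.3148

Final: 63.3148


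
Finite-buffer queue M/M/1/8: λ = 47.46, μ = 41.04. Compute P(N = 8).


ρ = λ/μ = 47.46/41.04 = 1.1564
P_K = (1−ρ)ρ^K/(1−ρ^(K+1)) = (-0.1564·3.198623)/(1 − 3.698992)
= -0.500369/-2.698992 = 0.185391

Final: 0.185391


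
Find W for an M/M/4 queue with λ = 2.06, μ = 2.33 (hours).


a = 0.8841; ρ = 0.2210; P₀ = 0.412742
Lq = P₀·a^c·ρ/(c!(1−ρ)²) = 0.003828
Wq = Lq/λ = 0.003828/2.06 = 0.001858 hr
W = Wq + 1/μ = 0.001858 + 0.42918 = 0.43104 hr

Final: 0.43104 hr


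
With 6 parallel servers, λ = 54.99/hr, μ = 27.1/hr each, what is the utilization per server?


ρ = λ/(cμ) = 54.99/(6·27.1) = 54.99/162.60 = 0.3382

Final: 0.3382


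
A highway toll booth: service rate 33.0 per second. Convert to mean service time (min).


Mean service time = 1/μ = 1/33.0 second = 0.03030 second
In minutes: 0.03030 × 0.0166667 = 0.0005051 min

Final: 0.0005051 min


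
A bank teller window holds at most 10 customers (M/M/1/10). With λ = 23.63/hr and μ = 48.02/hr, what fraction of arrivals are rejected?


ρ = λ/μ = 23.63/48.02 = 0.4921
P_K = (1−ρ)ρ^K/(1−ρ^(K+1)) = (0.5079·0.0008326)/(1 − 0.0004097)
= 0.0004229/0.999590 = 0.0004230

Final: 0.0004230


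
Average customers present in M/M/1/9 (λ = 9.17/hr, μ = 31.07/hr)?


ρ = 9.17/31.07 = 0.2951
L = ρ[1 − (K+1)ρ^K + Kρ^(K+1)] / [(1−ρ)(1−ρ^(K+1))]
Numerator: 0.2951·(1 − 10·0.00001699 + 9·0.000005015) = 0.295103
Denominator: (0.7049)·(0.999995) = 0.704856
L = 0.295103/0.704856 = 0.4187

Final: 0.4187


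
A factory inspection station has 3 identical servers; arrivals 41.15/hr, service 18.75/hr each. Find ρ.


ρ = λ/(cμ) = 41.15/(3·18.75) = 41.15/56.25 = 0.7316

Final: 0.7316


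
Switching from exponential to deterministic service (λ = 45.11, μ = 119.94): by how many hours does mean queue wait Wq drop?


ρ = 45.11/119.94 = 0.3761
Wq(M/M/1) = ρ/(μ−λ) = 0.3761/74.83 = 0.005026 hr
Wq(M/D/1) = ρ/(2(μ−λ)) = 0.002513 hr
Savings = 0.005026 − 0.002513 = 0.002513 hr

Final: 0.002513 hr


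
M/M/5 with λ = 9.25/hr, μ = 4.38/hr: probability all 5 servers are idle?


a = λ/μ = 9.25/4.38 = 2.1119; ρ = a/c = 0.4224
Σ_{k=0}^{4} a^k/k! (terms k=0..4) = 1.00000 + 2.11187 + 2.23000 + 1.56983 + 0.82882 = 7.74052
Tail: a^5/(5!(1−ρ)) = 42.00859/(120·0.5776) = 0.60605
P₀ = 1/(7.74052 + 0.60605) = 1/8.34657 = 0.119810

Final: 0.119810


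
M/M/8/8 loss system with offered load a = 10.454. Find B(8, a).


B(c,a) = (a^c/c!) / Σ_{k=0}^{c} a^k/k!
a^8/8! = 3537.850221
Σ terms (k=0..8): 1.00000 + 10.45400 + 54.64306 + 190.41284 + 497.64396 + 1040.47400 + 1812.85253 + 2707.36577 + 3537.85022 = 9852.696394
B = 3537.850221/9852.696394 = 0.359074

Final: 0.359074


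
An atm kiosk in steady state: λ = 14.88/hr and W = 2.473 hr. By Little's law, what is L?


L = λW = 14.88·2.473 = 36.7982

Final: 36.7982


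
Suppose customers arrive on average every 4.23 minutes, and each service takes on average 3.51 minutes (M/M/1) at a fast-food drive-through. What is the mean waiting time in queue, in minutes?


λ = 60/4.23 = 14.1844 /hr
μ = 60/3.51 = 17.0940 /hr
ρ = λ/μ = 14.1844/17.0940 = 0.8298
Wq = ρ/(μ−λ) = 0.8298/(17.0940−14.1844) = 0.28519 hr
In minutes: 0.28519·60 = 17.111 min

Final: 17.111 min


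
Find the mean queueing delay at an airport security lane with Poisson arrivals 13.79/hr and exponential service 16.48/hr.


ρ = 13.79/16.48 = 0.8368
Wq = ρ/(μ−λ) = 0.8368/(16.48 − 13.79) = 0.8368/2.69 = 0.3111 hr

Final: 0.3111 hr


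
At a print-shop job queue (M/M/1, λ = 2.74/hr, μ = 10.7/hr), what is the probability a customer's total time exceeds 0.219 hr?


W ~ Exponential(μ−λ) for M/M/1.
μ − λ = 10.7 − 2.74 = 7.9600
P(W > t) = e^{−(μ−λ)t} = e^{−1.7432} = 0.174953

Final: 0.174953


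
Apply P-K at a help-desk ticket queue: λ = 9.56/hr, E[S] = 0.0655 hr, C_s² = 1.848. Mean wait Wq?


ρ = λ·E[S] = 9.56·0.0655 = 0.6262
E[S²] = E[S]²(1+C_s²) = 0.0655²·(1+1.848) = 0.012219
Wq = λ·E[S²]/(2(1−ρ)) = 9.56·0.012219/(2·0.3738) = 0.15624 hr

Final: 0.15624 hr


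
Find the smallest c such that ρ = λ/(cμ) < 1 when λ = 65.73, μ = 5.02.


Stability requires cμ > λ ⇔ c > λ/μ.
λ/μ = 65.73/5.02 = 13.0936
Minimum integer c = ⌊13.0936⌋ + 1 = 14
Check: 14·5.02 = 70.28 > 65.73, while 13·5.02 = 65.26 ≤ 65.73

Final: 14 servers


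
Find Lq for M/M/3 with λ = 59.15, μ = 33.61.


a = λ/μ = 1.7599; ρ = a/3 = 0.5866
P₀ = 0.153699
Lq = P₀·a^c·ρ / (c!·(1−ρ)²) = 0.153699·5.45078·0.5866/(6·0.17087)
= 0.47937

Final: 0.47937


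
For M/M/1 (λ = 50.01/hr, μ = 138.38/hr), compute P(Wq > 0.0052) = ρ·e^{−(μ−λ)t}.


ρ = 50.01/138.38 = 0.3614
P(Wq > t) = ρ·e^{−(μ−λ)t} = 0.3614·e^{−0.4595}
= 0.3614·0.631584 = 0.228252

Final: 0.228252


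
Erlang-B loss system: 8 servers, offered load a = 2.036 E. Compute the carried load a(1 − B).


B(8,2.036) = 0.0009563 (Erlang-B)
Carried load = a(1 − B) = 2.036·(1 − 0.0009563) = 2.036·0.999044 = 2.0341 E

Final: 2.0341 Erlangs


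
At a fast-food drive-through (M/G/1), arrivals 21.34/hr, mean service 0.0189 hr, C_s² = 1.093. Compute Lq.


ρ = λ·E[S] = 21.34·0.0189 = 0.4033
Lq = ρ²(1+C_s²)/(2(1−ρ)) = 0.1627·(1+1.093)/(2·0.5967)
= 0.1627·2.0930/1.1933 = 0.28531

Final: 0.28531


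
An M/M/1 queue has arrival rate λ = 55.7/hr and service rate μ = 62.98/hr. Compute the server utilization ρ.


ρ = λ/μ = 55.7/62.98 = 0.8844

Final: 0.8844


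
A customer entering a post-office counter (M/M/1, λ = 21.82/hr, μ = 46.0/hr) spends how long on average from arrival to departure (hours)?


W = 1/(μ−λ) = 1/(46.0 − 21.82) = 1/24.18 = 0.04136 hr

Final: 0.04136 hr


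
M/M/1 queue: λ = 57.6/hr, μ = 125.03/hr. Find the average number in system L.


ρ = λ/μ = 57.6/125.03 = 0.4607
L = ρ/(1−ρ) = 0.4607/(1 − 0.4607) = 0.4607/0.5393 = 0.8542

Final: 0.8542


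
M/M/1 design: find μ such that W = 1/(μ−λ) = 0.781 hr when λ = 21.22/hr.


W = 1/(μ−λ) ⇒ μ − λ = 1/W = 1/0.781 = 1.2804
μ = λ + 1/W = 21.22 + 1.2804 = 22.5004 per hr

Final: 22.5004 /hr


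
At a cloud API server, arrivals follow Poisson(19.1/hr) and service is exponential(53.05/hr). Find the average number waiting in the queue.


ρ = 19.1/53.05 = 0.3600
Lq = ρ²/(1−ρ) = 0.1296/0.6400 = 0.2026

Final: 0.2026


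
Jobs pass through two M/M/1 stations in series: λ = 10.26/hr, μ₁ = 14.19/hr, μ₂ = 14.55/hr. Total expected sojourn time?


Each node sees arrival rate λ = 10.26/hr (tandem ⇒ throughput preserved).
W₁ = 1/(μ₁−λ) = 1/(14.19−10.26) = 0.25445 hr
W₂ = 1/(μ₂−λ) = 1/(14.55−10.26) = 0.23310 hr
W_total = W₁ + W₂ = 0.25445 + 0.23310 = 0.48755 hr

Final: 0.48755 hr


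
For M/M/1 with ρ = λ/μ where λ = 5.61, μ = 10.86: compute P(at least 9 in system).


ρ = 5.61/10.86 = 0.5166
P(N ≥ n) = ρ^n = 0.5166^9 = 0.002619

Final: 0.002619


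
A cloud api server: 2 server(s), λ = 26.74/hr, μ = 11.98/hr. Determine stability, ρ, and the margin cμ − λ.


Total capacity cμ = 2·11.98 = 23.96/hr
ρ = λ/(cμ) = 26.74/23.96 = 1.1160
Stable ⇔ ρ < 1: NO
Spare capacity = cμ − λ = 23.96 − 26.74 = -2.78/hr

Final: ρ = 1.1160; unstable; margin = -2.78/hr


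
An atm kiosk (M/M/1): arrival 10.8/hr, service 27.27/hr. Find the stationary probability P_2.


ρ = 10.8/27.27 = 0.3960
P_n = (1−ρ)·ρ^n = (1 − 0.3960)·0.3960^2 = 0.6040·0.156847 = 0.094730

Final: 0.094730


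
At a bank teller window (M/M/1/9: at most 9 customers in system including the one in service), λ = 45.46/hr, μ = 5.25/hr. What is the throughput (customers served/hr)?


ρ = 8.6590; P_K = (1−ρ)ρ^9/(1−ρ^10) = 0.884514
λ_eff = λ(1 − P_K) = 45.46·(1 − 0.884514) = 45.46·0.115486 = 5.2500 /hr

Final: 5.2500 /hr


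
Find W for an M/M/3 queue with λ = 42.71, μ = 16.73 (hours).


a = 2.5529; ρ = 0.8510; P₀ = 0.039342
Lq = P₀·a^c·ρ/(c!(1−ρ)²) = 4.17975
Wq = Lq/λ = 4.17975/42.71 = 0.09786 hr
W = Wq + 1/μ = 0.09786 + 0.05977 = 0.15764 hr

Final: 0.15764 hr


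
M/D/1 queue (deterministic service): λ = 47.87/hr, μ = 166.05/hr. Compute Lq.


ρ = 47.87/166.05 = 0.2883
M/D/1: Lq = ρ²/(2(1−ρ)) = 0.08311/(2·0.7117) = 0.05839

Final: 0.05839


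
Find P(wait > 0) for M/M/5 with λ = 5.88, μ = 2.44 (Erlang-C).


a = λ/μ = 2.4098; ρ = a/5 = 0.4820
P₀ = 0.088040 (from M/M/c formula)
C(c,a) = [a^c/(c!(1−ρ))]·P₀ = [81.27135/(120·0.5180)]·0.088040
= 1.30737·0.088040 = 0.115101

Final: 0.115101


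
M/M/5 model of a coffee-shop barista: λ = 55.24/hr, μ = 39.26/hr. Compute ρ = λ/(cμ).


ρ = λ/(cμ) = 55.24/(5·39.26) = 55.24/196.30 = 0.2814

Final: 0.2814


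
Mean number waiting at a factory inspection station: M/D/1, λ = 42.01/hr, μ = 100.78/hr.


ρ = 42.01/100.78 = 0.4168
M/D/1: Lq = ρ²/(2(1−ρ)) = 0.1738/(2·0.5832) = 0.14899

Final: 0.14899


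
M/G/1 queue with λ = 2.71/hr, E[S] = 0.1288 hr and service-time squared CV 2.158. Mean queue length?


ρ = λ·E[S] = 2.71·0.1288 = 0.3490
Lq = ρ²(1+C_s²)/(2(1−ρ)) = 0.1218·(1+2.158)/(2·0.6510)
= 0.1218·3.1580/1.3019 = 0.29553

Final: 0.29553


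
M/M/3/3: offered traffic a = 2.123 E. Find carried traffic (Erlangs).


B(3,2.123) = 0.228761 (Erlang-B)
Carried load = a(1 − B) = 2.123·(1 − 0.228761) = 2.123·0.771239 = 1.6373 E

Final: 1.6373 Erlangs


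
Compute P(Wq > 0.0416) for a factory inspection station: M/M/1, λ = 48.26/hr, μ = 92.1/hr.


ρ = 48.26/92.1 = 0.5240
P(Wq > t) = ρ·e^{−(μ−λ)t} = 0.5240·e^{−1.8237}
= 0.5240·0.161420 = 0.084584

Final: 0.084584


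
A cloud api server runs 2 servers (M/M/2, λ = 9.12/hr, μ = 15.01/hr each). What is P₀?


a = λ/μ = 9.12/15.01 = 0.6076; ρ = a/c = 0.3038
Σ_{k=0}^{1} a^k/k! (terms k=0..1) = 1.00000 + 0.60759 = 1.60759
Tail: a^2/(2!(1−ρ)) = 0.36917/(2·0.6962) = 0.26513
P₀ = 1/(1.60759 + 0.26513) = 1/1.87273 = 0.533981

Final: 0.533981


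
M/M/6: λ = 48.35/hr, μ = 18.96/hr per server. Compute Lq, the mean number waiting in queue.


a = λ/μ = 2.5501; ρ = a/6 = 0.4250
P₀ = 0.077576
Lq = P₀·a^c·ρ / (c!·(1−ρ)²) = 0.077576·275.01024·0.4250/(720·0.33060)
= 0.03809

Final: 0.03809


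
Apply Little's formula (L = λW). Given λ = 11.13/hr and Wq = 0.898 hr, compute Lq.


Lq = λWq = 11.13·0.898 = 9.9947

Final: 9.9947


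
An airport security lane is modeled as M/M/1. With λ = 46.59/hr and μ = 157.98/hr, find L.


ρ = λ/μ = 46.59/157.98 = 0.2949
L = ρ/(1−ρ) = 0.2949/(1 − 0.2949) = 0.2949/0.7051 = 0.4183

Final: 0.4183


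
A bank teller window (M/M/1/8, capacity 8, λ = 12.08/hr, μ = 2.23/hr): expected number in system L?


ρ = 12.08/2.23 = 5.4170
L = ρ[1 − (K+1)ρ^K + Kρ^(K+1)] / [(1−ρ)(1−ρ^(K+1))]
Numerator: 5.4170·(1 − 9·741475.097672 + 8·4016600.529095) = 137915298.023677
Denominator: (-4.4170)·(-4016599.529095) = 17741482.224926
L = 137915298.023677/17741482.224926 = 7.7736

Final: 7.7736


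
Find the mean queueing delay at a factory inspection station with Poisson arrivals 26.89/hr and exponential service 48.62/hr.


ρ = 26.89/48.62 = 0.5531
Wq = ρ/(μ−λ) = 0.5531/(48.62 − 26.89) = 0.5531/21.73 = 0.02545 hr

Final: 0.02545 hr


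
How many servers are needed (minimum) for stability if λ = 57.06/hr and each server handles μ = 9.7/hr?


Stability requires cμ > λ ⇔ c > λ/μ.
λ/μ = 57.06/9.7 = 5.8825
Minimum integer c = ⌊5.8825⌋ + 1 = 6
Check: 6·9.7 = 58.20 > 57.06, while 5·9.7 = 48.50 ≤ 57.06

Final: 6 servers


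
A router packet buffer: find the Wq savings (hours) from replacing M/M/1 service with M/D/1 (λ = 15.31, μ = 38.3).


ρ = 15.31/38.3 = 0.3997
Wq(M/M/1) = ρ/(μ−λ) = 0.3997/22.99 = 0.01739 hr
Wq(M/D/1) = ρ/(2(μ−λ)) = 0.008694 hr
Savings = 0.01739 − 0.008694 = 0.008694 hr

Final: 0.008694 hr


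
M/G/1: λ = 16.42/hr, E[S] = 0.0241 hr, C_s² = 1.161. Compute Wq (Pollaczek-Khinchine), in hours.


ρ = λ·E[S] = 16.42·0.0241 = 0.3957
E[S²] = E[S]²(1+C_s²) = 0.0241²·(1+1.161) = 0.001255
Wq = λ·E[S²]/(2(1−ρ)) = 16.42·0.001255/(2·0.6043) = 0.01705 hr

Final: 0.01705 hr


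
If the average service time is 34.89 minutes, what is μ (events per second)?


μ = 1/(service time) in consistent units.
1 second = 0.0166667 min, so μ = 0.0166667/34.89 = 0.0004777 per second

Final: 0.0004777 /sec


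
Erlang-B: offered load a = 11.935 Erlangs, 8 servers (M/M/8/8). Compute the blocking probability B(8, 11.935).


B(c,a) = (a^c/c!) / Σ_{k=0}^{c} a^k/k!
a^8/8! = 10210.778689
Σ terms (k=0..8): 1.00000 + 11.93500 + 71.22211 + 283.34530 + 845.43155 + 2018.04511 + 4014.22807 + 6844.25886 + 10210.77869 = 24300.244704
B = 10210.778689/24300.244704 = 0.420192

Final: 0.420192


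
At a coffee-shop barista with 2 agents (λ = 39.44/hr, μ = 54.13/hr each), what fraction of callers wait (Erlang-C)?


a = λ/μ = 0.7286; ρ = a/2 = 0.3643
P₀ = 0.465944 (from M/M/c formula)
C(c,a) = [a^c/(c!(1−ρ))]·P₀ = [0.53088/(2·0.6357)]·0.465944
= 0.41756·0.465944 = 0.194561

Final: 0.194561


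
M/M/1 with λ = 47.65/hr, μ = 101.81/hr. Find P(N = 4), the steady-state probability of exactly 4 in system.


ρ = 47.65/101.81 = 0.4680
P_n = (1−ρ)·ρ^n = (1 − 0.4680)·0.4680^4 = 0.5320·0.047983 = 0.025526

Final: 0.025526


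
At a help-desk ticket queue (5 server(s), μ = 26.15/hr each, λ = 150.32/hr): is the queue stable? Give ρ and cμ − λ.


Total capacity cμ = 5·26.15 = 130.75/hr
ρ = λ/(cμ) = 150.32/130.75 = 1.1497
Stable ⇔ ρ < 1: NO
Spare capacity = cμ − λ = 130.75 − 150.32 = -19.57/hr

Final: ρ = 1.1497; unstable; margin = -19.57/hr


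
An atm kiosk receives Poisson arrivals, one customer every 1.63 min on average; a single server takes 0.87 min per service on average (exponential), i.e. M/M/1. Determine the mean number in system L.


λ = 60/1.63 = 36.8098 /hr
μ = 60/0.87 = 68.9655 /hr
ρ = λ/μ = 36.8098/68.9655 = 0.5337
L = ρ/(1−ρ) = 0.5337/0.4663 = 1.1447

Final: 1.1447


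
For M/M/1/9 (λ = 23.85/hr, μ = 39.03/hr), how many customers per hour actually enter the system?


ρ = 0.6111; P_K = (1−ρ)ρ^9/(1−ρ^10) = 0.004654
λ_eff = λ(1 − P_K) = 23.85·(1 − 0.004654) = 23.85·0.995346 = 23.7390 /hr

Final: 23.7390 /hr


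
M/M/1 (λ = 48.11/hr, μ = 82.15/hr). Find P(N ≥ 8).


ρ = 48.11/82.15 = 0.5856
P(N ≥ n) = ρ^n = 0.5856^8 = 0.013836

Final: 0.013836


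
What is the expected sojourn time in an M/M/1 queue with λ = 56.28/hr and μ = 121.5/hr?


W = 1/(μ−λ) = 1/(121.5 − 56.28) = 1/65.22 = 0.01533 hr

Final: 0.01533 hr


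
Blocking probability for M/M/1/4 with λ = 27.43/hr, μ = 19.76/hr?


ρ = λ/μ = 27.43/19.76 = 1.3882
P_K = (1−ρ)ρ^K/(1−ρ^(K+1)) = (-0.3882·3.713261)/(1 − 5.154592)
= -1.441332/-4.154592 = 0.346925

Final: 0.346925


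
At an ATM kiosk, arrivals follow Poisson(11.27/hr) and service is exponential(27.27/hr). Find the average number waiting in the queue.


ρ = 11.27/27.27 = 0.4133
Lq = ρ²/(1−ρ) = 0.1708/0.5867 = 0.2911

Final: 0.2911


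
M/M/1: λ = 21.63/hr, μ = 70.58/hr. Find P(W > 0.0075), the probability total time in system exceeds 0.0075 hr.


W ~ Exponential(μ−λ) for M/M/1.
μ − λ = 70.58 − 21.63 = 48.9500
P(W > t) = e^{−(μ−λ)t} = e^{−0.3671} = 0.692723

Final: 0.692723


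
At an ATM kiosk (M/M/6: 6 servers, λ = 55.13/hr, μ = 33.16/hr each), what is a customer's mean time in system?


a = 1.6625; ρ = 0.2771; P₀ = 0.189565
Lq = P₀·a^c·ρ/(c!(1−ρ)²) = 0.002948
Wq = Lq/λ = 0.002948/55.13 = 0.00005347 hr
W = Wq + 1/μ = 0.00005347 + 0.03016 = 0.03021 hr

Final: 0.03021 hr


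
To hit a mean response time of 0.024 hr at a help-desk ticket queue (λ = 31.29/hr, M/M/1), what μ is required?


W = 1/(μ−λ) ⇒ μ − λ = 1/W = 1/0.024 = 41.6667
μ = λ + 1/W = 31.29 + 41.6667 = 72.9567 per hr

Final: 72.9567 /hr


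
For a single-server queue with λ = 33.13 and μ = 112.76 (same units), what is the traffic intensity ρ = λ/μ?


ρ = λ/μ = 33.13/112.76 = 0.2938

Final: 0.2938


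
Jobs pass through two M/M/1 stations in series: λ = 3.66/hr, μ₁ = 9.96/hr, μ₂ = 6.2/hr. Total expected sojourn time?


Each node sees arrival rate λ = 3.66/hr (tandem ⇒ throughput preserved).
W₁ = 1/(μ₁−λ) = 1/(9.96−3.66) = 0.15873 hr
W₂ = 1/(μ₂−λ) = 1/(6.2−3.66) = 0.39370 hr
W_total = W₁ + W₂ = 0.15873 + 0.39370 = 0.55243 hr

Final: 0.55243 hr


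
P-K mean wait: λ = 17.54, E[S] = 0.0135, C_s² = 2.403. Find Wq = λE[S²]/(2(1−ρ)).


ρ = λ·E[S] = 17.54·0.0135 = 0.2368
E[S²] = E[S]²(1+C_s²) = 0.0135²·(1+2.403) = 0.0006202
Wq = λ·E[S²]/(2(1−ρ)) = 17.54·0.0006202/(2·0.7632) = 0.007127 hr

Final: 0.007127 hr


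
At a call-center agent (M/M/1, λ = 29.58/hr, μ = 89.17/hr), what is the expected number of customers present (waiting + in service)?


ρ = λ/μ = 29.58/89.17 = 0.3317
L = ρ/(1−ρ) = 0.3317/(1 − 0.3317) = 0.3317/0.6683 = 0.4964

Final: 0.4964


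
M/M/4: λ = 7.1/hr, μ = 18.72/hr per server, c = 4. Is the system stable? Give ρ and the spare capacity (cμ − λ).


Total capacity cμ = 4·18.72 = 74.88/hr
ρ = λ/(cμ) = 7.1/74.88 = 0.09482
Stable ⇔ ρ < 1: YES
Spare capacity = cμ − λ = 74.88 − 7.1 = 67.78/hr

Final: ρ = 0.09482; stable; margin = 67.78/hr


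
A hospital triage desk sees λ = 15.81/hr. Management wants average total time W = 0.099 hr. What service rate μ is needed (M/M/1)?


W = 1/(μ−λ) ⇒ μ − λ = 1/W = 1/0.099 = 10.1010
μ = λ + 1/W = 15.81 + 10.1010 = 25.9110 per hr

Final: 25.9110 /hr


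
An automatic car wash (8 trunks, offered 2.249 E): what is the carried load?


B(8,2.249) = 0.001714 (Erlang-B)
Carried load = a(1 − B) = 2.249·(1 − 0.001714) = 2.249·0.998286 = 2.2451 E

Final: 2.2451 Erlangs


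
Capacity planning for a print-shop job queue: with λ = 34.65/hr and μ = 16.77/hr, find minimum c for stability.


Stability requires cμ > λ ⇔ c > λ/μ.
λ/μ = 34.65/16.77 = 2.0662
Minimum integer c = ⌊2.0662⌋ + 1 = 3
Check: 3·16.77 = 50.31 > 34.65, while 2·16.77 = 33.54 ≤ 34.65

Final: 3 servers


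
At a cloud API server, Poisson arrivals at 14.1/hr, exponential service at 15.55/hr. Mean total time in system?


W = 1/(μ−λ) = 1/(15.55 − 14.1) = 1/1.45 = 0.6897 hr

Final: 0.6897 hr


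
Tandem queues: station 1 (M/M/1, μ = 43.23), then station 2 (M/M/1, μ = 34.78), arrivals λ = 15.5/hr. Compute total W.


Each node sees arrival rate λ = 15.5/hr (tandem ⇒ throughput preserved).
W₁ = 1/(μ₁−λ) = 1/(43.23−15.5) = 0.03606 hr
W₂ = 1/(μ₂−λ) = 1/(34.78−15.5) = 0.05187 hr
W_total = W₁ + W₂ = 0.03606 + 0.05187 = 0.08793 hr

Final: 0.08793 hr


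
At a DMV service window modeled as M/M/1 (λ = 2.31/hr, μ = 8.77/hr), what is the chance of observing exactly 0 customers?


ρ = 2.31/8.77 = 0.2634
P_n = (1−ρ)·ρ^n = (1 − 0.2634)·0.2634^0 = 0.7366·1.000000 = 0.736602

Final: 0.736602


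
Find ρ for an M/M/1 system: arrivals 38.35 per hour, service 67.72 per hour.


ρ = λ/μ = 38.35/67.72 = 0.5663

Final: 0.5663


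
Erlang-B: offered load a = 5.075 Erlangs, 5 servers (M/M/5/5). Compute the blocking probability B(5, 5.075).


B(c,a) = (a^c/c!) / Σ_{k=0}^{c} a^k/k!
a^5/5! = 28.054271
Σ terms (k=0..5): 1.00000 + 5.07500 + 12.87781 + 21.78497 + 27.63968 + 28.05427 = 96.431725
B = 28.054271/96.431725 = 0.290924

Final: 0.290924


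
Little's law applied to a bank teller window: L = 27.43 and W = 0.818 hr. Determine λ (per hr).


λ = L/W = 27.43/0.818 = 33.5330 /hr

Final: 33.5330 /hr


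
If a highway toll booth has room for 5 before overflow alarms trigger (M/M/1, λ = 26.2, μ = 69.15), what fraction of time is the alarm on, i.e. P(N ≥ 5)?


ρ = 26.2/69.15 = 0.3789
P(N ≥ n) = ρ^n = 0.3789^5 = 0.007808

Final: 0.007808


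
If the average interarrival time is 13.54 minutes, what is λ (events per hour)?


λ = 1/(interarrival time) in consistent units.
1 hour = 60 min, so λ = 60/13.54 = 4.4313 per hour

Final: 4.4313 /hr


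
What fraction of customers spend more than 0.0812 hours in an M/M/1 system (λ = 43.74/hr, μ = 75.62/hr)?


W ~ Exponential(μ−λ) for M/M/1.
μ − λ = 75.62 − 43.74 = 31.8800
P(W > t) = e^{−(μ−λ)t} = e^{−2.5887} = 0.075121

Final: 0.075121


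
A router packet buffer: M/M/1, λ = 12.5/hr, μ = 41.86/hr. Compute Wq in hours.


ρ = 12.5/41.86 = 0.2986
Wq = ρ/(μ−λ) = 0.2986/(41.86 − 12.5) = 0.2986/29.36 = 0.01017 hr

Final: 0.01017 hr


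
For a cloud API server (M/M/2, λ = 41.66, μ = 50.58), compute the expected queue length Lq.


a = λ/μ = 0.8236; ρ = a/2 = 0.4118
P₀ = 0.416608
Lq = P₀·a^c·ρ / (c!·(1−ρ)²) = 0.416608·0.67839·0.4118/(2·0.34595)
= 0.16822

Final: 0.16822


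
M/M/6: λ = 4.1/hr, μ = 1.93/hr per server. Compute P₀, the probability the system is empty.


a = λ/μ = 4.1/1.93 = 2.1244; ρ = a/c = 0.3541
Σ_{k=0}^{5} a^k/k! (terms k=0..5) = 1.00000 + 2.12435 + 2.25644 + 1.59782 + 0.84858 + 0.36054 = 8.18773
Tail: a^6/(6!(1−ρ)) = 91.90926/(720·0.6459) = 0.19762
P₀ = 1/(8.18773 + 0.19762) = 1/8.38535 = 0.119256

Final: 0.119256


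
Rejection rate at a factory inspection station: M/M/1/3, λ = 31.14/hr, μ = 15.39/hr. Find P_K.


ρ = λ/μ = 31.14/15.39 = 2.0234
P_K = (1−ρ)ρ^K/(1−ρ^(K+1)) = (-1.0234·8.283998)/(1 − 16.761773)
= -8.477775/-15.761773 = 0.537869

Final: 0.537869


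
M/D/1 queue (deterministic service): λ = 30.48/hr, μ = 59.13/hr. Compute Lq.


ρ = 30.48/59.13 = 0.5155
M/D/1: Lq = ρ²/(2(1−ρ)) = 0.2657/(2·0.4845) = 0.27420

Final: 0.27420


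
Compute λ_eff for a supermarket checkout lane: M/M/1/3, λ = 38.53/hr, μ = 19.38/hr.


ρ = 1.9881; P_K = (1−ρ)ρ^3/(1−ρ^4) = 0.531003
λ_eff = λ(1 − P_K) = 38.53·(1 − 0.531003) = 38.53·0.468997 = 18.0705 /hr

Final: 18.0705 /hr


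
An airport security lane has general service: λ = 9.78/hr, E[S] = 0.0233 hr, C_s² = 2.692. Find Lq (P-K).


ρ = λ·E[S] = 9.78·0.0233 = 0.2279
Lq = ρ²(1+C_s²)/(2(1−ρ)) = 0.05193·(1+2.692)/(2·0.7721)
= 0.05193·3.6920/1.5443 = 0.12415

Final: 0.12415


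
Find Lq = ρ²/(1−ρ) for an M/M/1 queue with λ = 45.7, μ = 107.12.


ρ = 45.7/107.12 = 0.4266
Lq = ρ²/(1−ρ) = 0.1820/0.5734 = 0.3174

Final: 0.3174


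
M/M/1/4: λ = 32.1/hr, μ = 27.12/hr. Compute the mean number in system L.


ρ = 32.1/27.12 = 1.1836
L = ρ[1 − (K+1)ρ^K + Kρ^(K+1)] / [(1−ρ)(1−ρ^(K+1))]
Numerator: 1.1836·(1 − 5·1.962734 + 4·2.323147) = 0.566864
Denominator: (-0.1836)·(-1.323147) = 0.242967
L = 0.566864/0.242967 = 2.3331

Final: 2.3331


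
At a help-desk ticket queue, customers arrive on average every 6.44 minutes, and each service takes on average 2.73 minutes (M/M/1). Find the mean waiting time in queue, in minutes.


λ = 60/6.44 = 9.3168 /hr
μ = 60/2.73 = 21.9780 /hr
ρ = λ/μ = 9.3168/21.9780 = 0.4239
Wq = ρ/(μ−λ) = 0.4239/(21.9780−9.3168) = 0.03348 hr
In minutes: 0.03348·60 = 2.009 min

Final: 2.009 min


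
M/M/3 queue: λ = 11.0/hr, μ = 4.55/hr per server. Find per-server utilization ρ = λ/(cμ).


ρ = λ/(cμ) = 11.0/(3·4.55) = 11.0/13.65 = 0.8059

Final: 0.8059


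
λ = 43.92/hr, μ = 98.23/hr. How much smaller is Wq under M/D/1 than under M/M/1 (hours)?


ρ = 43.92/98.23 = 0.4471
Wq(M/M/1) = ρ/(μ−λ) = 0.4471/54.31 = 0.008233 hr
Wq(M/D/1) = ρ/(2(μ−λ)) = 0.004116 hr
Savings = 0.008233 − 0.004116 = 0.004116 hr

Final: 0.004116 hr


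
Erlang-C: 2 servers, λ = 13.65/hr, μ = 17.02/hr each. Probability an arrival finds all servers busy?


a = λ/μ = 0.8020; ρ = a/2 = 0.4010
P₀ = 0.427553 (from M/M/c formula)
C(c,a) = [a^c/(c!(1−ρ))]·P₀ = [0.64320/(2·0.5990)]·0.427553
= 0.53689·0.427553 = 0.229551

Final: 0.229551


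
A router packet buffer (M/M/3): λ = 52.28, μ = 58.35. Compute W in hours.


a = 0.8960; ρ = 0.2987; P₀ = 0.405140
Lq = P₀·a^c·ρ/(c!(1−ρ)²) = 0.02949
Wq = Lq/λ = 0.02949/52.28 = 0.0005640 hr
W = Wq + 1/μ = 0.0005640 + 0.01714 = 0.01770 hr

Final: 0.01770 hr


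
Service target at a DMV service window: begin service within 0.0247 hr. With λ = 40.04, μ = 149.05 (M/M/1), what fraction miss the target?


ρ = 40.04/149.05 = 0.2686
P(Wq > t) = ρ·e^{−(μ−λ)t} = 0.2686·e^{−2.6925}
= 0.2686·0.067708 = 0.018189

Final: 0.018189


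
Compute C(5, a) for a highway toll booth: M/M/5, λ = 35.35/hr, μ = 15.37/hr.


a = λ/μ = 2.2999; ρ = a/5 = 0.4600
P₀ = 0.098703 (from M/M/c formula)
C(c,a) = [a^c/(c!(1−ρ))]·P₀ = [64.35433/(120·0.5400)]·0.098703
= 0.99310·0.098703 = 0.098022

Final: 0.098022


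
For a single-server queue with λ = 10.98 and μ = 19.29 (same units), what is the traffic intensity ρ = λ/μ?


ρ = λ/μ = 10.98/19.29 = 0.5692

Final: 0.5692


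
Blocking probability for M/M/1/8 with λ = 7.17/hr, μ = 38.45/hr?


ρ = λ/μ = 7.17/38.45 = 0.1865
P_K = (1−ρ)ρ^K/(1−ρ^(K+1)) = (0.8135·0.000001462)/(1 − 0.0000002726)
= 0.000001189/1.000000 = 0.000001189

Final: 0.000001189


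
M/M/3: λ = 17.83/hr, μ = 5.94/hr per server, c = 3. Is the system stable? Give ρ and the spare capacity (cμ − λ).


Total capacity cμ = 3·5.94 = 17.82/hr
ρ = λ/(cμ) = 17.83/17.82 = 1.0006
Stable ⇔ ρ < 1: NO
Spare capacity = cμ − λ = 17.82 − 17.83 = -0.01/hr

Final: ρ = 1.0006; unstable; margin = -0.01/hr


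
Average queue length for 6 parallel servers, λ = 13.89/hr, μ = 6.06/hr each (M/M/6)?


a = λ/μ = 2.2921; ρ = a/6 = 0.3820
P₀ = 0.100716
Lq = P₀·a^c·ρ / (c!·(1−ρ)²) = 0.100716·145.00325·0.3820/(720·0.38191)
= 0.02029

Final: 0.02029


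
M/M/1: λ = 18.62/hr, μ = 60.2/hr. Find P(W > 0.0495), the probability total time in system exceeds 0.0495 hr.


W ~ Exponential(μ−λ) for M/M/1.
μ − λ = 60.2 − 18.62 = 41.5800
P(W > t) = e^{−(μ−λ)t} = e^{−2.0582} = 0.127682

Final: 0.127682


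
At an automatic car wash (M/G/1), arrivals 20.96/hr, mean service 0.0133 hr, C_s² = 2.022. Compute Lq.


ρ = λ·E[S] = 20.96·0.0133 = 0.2788
Lq = ρ²(1+C_s²)/(2(1−ρ)) = 0.07771·(1+2.022)/(2·0.7212)
= 0.07771·3.0220/1.4425 = 0.16281

Final: 0.16281


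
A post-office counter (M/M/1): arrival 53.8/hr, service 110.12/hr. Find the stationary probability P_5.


ρ = 53.8/110.12 = 0.4886
P_n = (1−ρ)·ρ^n = (1 − 0.4886)·0.4886^5 = 0.5114·0.027834 = 0.014236

Final: 0.014236


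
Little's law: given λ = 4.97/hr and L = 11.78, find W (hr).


W = L/λ = 11.78/4.97 = 2.3702 hr

Final: 2.3702 hr


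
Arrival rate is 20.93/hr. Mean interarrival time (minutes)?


Mean interarrival time = 1/λ = 1/20.93 hour = 0.04778 hour
In minutes: 0.04778 × 60 = 2.8667 min

Final: 2.8667 min
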